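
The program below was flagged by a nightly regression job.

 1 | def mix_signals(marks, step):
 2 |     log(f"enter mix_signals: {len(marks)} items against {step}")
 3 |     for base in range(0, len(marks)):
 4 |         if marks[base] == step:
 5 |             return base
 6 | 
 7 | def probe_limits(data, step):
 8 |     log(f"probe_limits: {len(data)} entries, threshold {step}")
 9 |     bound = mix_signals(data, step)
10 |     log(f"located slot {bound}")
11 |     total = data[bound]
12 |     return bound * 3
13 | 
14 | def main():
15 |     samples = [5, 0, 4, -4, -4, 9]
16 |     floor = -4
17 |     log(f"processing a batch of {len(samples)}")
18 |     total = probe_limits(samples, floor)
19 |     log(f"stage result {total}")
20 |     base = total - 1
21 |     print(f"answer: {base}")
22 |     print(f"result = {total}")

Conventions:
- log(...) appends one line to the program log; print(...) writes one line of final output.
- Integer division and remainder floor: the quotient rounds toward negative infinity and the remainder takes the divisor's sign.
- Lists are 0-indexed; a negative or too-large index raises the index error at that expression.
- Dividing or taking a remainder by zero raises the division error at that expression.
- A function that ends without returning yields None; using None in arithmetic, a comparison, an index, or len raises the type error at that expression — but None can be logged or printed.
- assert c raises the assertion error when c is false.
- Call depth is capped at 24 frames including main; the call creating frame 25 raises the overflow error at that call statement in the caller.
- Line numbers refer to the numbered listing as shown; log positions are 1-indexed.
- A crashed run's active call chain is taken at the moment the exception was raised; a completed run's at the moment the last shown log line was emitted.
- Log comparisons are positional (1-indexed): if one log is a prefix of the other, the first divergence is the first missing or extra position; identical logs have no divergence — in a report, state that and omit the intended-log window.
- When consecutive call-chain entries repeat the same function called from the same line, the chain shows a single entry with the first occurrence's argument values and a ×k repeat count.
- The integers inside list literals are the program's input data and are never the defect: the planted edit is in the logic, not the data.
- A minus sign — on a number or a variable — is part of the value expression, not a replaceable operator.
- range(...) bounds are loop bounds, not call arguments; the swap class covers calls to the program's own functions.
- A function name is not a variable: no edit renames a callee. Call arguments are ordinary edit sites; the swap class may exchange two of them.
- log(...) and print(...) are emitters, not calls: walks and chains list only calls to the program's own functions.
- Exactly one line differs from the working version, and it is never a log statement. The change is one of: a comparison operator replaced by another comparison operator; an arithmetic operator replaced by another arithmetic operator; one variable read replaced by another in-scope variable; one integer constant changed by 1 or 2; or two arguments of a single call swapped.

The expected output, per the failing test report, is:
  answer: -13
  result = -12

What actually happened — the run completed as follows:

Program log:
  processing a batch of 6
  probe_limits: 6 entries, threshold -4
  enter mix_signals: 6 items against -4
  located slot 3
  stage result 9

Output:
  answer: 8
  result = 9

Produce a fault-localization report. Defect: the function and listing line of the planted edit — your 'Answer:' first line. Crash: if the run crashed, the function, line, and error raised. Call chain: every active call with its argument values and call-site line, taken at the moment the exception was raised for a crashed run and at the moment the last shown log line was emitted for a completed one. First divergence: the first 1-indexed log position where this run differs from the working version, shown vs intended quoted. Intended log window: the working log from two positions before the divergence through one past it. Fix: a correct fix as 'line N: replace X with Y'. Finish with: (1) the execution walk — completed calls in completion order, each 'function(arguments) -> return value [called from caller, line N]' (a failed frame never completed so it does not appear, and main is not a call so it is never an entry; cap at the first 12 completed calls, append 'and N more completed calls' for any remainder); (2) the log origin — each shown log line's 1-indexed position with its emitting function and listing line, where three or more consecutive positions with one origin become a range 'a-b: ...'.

Answer: the defect is in probe_limits at line 12.
Key observation: The log first diverges at position 5: the faulty run prints 'stage result 9' where the working version prints 'stage result -12'.
Call chain: main.
First divergence: position 5 — shown 'stage result 9', intended 'stage result -12'.
Intended log window:
  3: enter mix_signals: 6 items against -4
  4: located slot 3
  5: stage result -12
Execution walk:
  mix_signals([5, 0, 4, -4, -4, 9], -4) -> 3  [called from probe_limits, line 9]
  probe_limits([5, 0, 4, -4, -4, 9], -4) -> 9  [called from main, line 18]
Log origin:
  1: emitted by main (line 17)
  2: emitted by probe_limits (line 8)
  3: emitted by mix_signals (line 2)
  4: emitted by probe_limits (line 10)
  5: emitted by main (line 19)
A correct fix: line 12: replace `bound` with `total`.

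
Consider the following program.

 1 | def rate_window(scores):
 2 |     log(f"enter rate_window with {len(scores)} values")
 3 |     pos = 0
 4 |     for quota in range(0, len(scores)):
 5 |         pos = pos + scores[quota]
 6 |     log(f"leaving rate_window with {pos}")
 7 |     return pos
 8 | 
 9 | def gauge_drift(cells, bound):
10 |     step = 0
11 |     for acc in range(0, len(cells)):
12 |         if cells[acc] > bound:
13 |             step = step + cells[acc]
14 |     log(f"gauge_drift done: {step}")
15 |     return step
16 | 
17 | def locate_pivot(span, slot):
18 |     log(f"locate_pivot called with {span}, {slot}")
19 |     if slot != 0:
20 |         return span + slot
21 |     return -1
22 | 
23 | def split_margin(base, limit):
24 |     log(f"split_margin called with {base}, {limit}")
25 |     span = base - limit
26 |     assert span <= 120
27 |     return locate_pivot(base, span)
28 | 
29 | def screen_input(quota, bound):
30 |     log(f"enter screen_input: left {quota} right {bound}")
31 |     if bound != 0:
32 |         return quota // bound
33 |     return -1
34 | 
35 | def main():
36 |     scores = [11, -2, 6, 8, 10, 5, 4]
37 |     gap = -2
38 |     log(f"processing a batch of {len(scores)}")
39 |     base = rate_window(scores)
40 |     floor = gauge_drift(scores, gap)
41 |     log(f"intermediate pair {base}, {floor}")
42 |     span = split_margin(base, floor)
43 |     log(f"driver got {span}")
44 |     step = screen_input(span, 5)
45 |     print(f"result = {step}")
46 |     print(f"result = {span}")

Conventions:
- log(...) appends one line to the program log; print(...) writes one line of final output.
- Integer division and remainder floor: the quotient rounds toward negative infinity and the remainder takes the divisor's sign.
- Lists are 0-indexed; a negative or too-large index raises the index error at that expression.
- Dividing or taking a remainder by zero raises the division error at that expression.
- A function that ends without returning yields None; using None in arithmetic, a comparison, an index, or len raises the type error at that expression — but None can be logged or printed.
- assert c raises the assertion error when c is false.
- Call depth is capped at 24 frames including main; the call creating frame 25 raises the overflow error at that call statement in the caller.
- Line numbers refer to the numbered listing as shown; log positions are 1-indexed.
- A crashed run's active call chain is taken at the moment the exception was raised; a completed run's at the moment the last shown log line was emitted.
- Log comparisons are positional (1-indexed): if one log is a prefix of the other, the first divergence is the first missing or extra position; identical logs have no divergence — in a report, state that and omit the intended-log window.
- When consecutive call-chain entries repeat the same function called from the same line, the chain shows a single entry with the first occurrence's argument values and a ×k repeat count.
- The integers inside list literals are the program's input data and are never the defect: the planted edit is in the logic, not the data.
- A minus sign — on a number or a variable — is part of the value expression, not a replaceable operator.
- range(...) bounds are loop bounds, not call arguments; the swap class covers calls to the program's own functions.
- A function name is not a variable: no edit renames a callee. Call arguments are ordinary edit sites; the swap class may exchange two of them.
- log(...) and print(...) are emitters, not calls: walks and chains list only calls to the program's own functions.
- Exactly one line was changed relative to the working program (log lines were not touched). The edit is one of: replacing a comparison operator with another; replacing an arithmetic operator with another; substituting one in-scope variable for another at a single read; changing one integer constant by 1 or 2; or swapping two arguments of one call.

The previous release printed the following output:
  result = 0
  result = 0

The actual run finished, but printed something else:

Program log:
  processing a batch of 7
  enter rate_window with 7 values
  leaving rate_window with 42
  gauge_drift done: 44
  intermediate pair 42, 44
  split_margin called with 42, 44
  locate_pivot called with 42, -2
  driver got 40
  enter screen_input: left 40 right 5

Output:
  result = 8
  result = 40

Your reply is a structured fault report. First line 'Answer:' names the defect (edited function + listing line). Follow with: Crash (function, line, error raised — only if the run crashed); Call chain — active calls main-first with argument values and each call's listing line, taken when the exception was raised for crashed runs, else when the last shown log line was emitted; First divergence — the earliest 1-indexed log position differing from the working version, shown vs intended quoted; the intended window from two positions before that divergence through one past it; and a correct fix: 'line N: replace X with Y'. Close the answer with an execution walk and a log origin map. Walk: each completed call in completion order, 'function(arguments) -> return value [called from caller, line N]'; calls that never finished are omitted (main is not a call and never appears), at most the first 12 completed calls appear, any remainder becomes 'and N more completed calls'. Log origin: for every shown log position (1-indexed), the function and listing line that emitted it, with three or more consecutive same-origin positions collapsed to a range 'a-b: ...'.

Answer: the defect is in locate_pivot at line 20.
The tell: Log line 8 is where behavior first shows: 'driver got 40' appears instead of 'driver got 0'.
Call chain: main -> screen_input(40, 5) (called at line 44).
First divergence: position 8 — the shown line 'driver got 40' should read 'driver got 0'.
Intended log window:
  6: split_margin called with 42, 44
  7: locate_pivot called with 42, -2
  8: driver got 0
  9: enter screen_input: left 0 right 5
Execution walk:
  rate_window([11, -2, 6, 8, 10, 5, 4]) -> 42  [called from main, line 39]
  gauge_drift([11, -2, 6, 8, 10, 5, 4], -2) -> 44  [called from main, line 40]
  locate_pivot(42, -2) -> 40  [called from split_margin, line 27]
  split_margin(42, 44) -> 40  [called from main, line 42]
  screen_input(40, 5) -> 8  [called from main, line 44]
Log line origins:
  1 — main, line 38
  2 — rate_window, line 2
  3 — rate_window, line 6
  4 — gauge_drift, line 14
  5 — main, line 41
  6 — split_margin, line 24
  7 — locate_pivot, line 18
  8 — main, line 43
  9 — screen_input, line 30
A correct fix: line 20: replace `+` with `%`.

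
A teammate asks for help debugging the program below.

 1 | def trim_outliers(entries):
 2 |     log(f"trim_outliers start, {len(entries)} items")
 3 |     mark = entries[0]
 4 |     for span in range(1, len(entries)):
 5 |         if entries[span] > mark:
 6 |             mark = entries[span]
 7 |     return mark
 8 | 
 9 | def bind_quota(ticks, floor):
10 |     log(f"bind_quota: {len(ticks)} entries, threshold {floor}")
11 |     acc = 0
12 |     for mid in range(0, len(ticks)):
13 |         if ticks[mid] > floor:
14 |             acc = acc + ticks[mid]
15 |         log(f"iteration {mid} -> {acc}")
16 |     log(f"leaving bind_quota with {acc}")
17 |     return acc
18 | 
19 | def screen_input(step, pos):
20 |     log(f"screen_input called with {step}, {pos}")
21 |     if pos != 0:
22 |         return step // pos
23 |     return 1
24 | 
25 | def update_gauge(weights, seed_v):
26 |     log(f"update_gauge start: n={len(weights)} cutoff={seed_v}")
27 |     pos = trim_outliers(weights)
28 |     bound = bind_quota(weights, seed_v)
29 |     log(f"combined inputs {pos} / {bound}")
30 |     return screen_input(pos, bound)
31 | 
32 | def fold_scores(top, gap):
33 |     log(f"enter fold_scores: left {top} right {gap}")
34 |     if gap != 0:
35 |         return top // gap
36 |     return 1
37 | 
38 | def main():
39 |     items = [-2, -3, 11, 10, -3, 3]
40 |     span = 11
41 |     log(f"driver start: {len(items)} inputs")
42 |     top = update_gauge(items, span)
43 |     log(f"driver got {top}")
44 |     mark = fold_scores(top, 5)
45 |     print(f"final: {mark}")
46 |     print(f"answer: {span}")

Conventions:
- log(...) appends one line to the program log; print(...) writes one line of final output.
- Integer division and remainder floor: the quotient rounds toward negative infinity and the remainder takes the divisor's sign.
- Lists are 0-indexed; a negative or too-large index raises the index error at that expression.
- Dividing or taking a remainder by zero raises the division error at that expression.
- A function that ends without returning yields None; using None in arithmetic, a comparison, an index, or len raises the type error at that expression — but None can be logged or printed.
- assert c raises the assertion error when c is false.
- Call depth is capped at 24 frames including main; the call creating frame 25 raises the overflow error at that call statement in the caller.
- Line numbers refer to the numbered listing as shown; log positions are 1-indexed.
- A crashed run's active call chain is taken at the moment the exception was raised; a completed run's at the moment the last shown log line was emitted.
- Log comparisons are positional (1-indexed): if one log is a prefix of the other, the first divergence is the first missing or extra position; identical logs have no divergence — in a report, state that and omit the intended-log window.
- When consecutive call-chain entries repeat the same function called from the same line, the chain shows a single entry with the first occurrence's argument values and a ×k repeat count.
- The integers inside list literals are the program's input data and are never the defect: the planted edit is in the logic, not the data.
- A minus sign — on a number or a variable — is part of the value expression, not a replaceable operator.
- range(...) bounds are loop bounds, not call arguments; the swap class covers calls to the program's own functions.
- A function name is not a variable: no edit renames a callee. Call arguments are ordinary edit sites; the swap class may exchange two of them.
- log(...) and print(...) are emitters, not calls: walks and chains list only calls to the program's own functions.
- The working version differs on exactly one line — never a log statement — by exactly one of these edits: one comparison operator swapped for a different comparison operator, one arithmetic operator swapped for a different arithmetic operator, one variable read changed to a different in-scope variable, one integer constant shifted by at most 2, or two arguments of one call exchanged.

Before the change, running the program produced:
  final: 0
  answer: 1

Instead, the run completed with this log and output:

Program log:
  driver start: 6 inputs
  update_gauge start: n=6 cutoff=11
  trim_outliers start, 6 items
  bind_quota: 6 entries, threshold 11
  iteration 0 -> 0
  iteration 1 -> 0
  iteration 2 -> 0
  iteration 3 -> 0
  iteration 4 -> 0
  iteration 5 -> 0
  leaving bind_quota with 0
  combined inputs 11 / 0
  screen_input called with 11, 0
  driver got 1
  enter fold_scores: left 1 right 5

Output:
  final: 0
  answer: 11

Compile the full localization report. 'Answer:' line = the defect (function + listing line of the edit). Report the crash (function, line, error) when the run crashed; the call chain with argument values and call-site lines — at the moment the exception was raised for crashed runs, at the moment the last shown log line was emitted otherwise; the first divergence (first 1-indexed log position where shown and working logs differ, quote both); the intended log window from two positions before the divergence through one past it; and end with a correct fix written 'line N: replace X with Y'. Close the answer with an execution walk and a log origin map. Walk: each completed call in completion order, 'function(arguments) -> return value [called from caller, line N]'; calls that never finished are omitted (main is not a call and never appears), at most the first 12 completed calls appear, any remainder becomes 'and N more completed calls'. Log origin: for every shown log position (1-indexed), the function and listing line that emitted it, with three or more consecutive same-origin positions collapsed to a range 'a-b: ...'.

Answer: the defect is in main at line 46.
The tell: No log line changed; the fault shows up purely in the output.
Call chain: main -> fold_scores(1, 5) (called at line 44).
First divergence: none; the two logs match at every position.
Execution walk:
  trim_outliers([-2, -3, 11, 10, -3, 3]) -> 11  [called from update_gauge, line 27]
  bind_quota([-2, -3, 11, 10, -3, 3], 11) -> 0  [called from update_gauge, line 28]
  screen_input(11, 0) -> 1  [called from update_gauge, line 30]
  update_gauge([-2, -3, 11, 10, -3, 3], 11) -> 1  [called from main, line 42]
  fold_scores(1, 5) -> 0  [called from main, line 44]
Log origin:
  1: emitted by main (line 41)
  2: emitted by update_gauge (line 26)
  3: emitted by trim_outliers (line 2)
  4: emitted by bind_quota (line 10)
  5-10: emitted by bind_quota (line 15)
  11: emitted by bind_quota (line 16)
  12: emitted by update_gauge (line 29)
  13: emitted by screen_input (line 20)
  14: emitted by main (line 43)
  15: emitted by fold_scores (line 33)
A correct fix: line 46: replace `span` with `top`.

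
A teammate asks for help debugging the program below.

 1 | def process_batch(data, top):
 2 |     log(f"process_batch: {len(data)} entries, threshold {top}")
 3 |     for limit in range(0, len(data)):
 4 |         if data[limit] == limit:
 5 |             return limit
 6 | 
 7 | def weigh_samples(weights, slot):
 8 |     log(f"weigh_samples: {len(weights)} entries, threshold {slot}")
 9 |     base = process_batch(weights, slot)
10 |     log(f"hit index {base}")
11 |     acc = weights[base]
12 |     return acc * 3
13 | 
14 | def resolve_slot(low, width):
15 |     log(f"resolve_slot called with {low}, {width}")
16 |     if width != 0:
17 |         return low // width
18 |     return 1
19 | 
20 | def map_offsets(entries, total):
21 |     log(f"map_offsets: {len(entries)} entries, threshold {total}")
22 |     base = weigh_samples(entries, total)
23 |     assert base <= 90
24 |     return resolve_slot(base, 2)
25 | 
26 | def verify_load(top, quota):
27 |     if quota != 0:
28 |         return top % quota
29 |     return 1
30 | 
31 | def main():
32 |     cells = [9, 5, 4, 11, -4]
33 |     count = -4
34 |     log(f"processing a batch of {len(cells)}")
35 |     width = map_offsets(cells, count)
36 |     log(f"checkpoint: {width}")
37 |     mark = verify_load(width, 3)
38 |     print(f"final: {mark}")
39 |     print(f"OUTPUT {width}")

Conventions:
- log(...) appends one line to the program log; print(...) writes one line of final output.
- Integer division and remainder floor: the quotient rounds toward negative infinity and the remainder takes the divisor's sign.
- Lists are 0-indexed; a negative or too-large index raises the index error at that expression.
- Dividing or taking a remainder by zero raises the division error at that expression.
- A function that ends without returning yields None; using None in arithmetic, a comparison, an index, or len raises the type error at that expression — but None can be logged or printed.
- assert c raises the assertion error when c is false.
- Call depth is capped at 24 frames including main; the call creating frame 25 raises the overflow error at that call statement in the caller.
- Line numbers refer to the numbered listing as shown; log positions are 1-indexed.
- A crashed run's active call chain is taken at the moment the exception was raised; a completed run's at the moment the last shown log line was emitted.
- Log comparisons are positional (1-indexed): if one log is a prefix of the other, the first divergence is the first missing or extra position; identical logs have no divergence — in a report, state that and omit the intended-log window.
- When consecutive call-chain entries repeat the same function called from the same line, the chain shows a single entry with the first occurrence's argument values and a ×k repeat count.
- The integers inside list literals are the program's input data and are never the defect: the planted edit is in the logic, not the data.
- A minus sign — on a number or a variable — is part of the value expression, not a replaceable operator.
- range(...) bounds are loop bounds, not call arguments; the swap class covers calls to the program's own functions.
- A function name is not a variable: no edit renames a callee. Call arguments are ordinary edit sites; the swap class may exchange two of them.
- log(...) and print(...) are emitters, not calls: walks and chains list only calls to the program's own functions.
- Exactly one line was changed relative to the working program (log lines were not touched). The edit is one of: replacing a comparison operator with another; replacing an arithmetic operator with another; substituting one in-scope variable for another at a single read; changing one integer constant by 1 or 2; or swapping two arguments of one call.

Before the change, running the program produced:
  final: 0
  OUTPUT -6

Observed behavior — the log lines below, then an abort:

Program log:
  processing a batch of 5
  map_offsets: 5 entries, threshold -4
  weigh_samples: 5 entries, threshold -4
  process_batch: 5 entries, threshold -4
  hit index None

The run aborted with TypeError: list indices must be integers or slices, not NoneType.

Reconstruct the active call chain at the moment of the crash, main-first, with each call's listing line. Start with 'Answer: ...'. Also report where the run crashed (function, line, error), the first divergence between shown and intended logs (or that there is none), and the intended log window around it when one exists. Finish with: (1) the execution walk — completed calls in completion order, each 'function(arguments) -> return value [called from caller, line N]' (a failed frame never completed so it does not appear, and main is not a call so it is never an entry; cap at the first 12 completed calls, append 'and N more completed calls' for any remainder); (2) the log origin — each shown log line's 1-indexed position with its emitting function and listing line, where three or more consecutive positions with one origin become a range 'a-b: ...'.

Answer: main -> map_offsets (called at line 35) -> weigh_samples (called at line 22).
Core observation: The log first diverges at position 5: the faulty run prints 'hit index None' where the working version prints 'hit index 4'.
Crash: weigh_samples, line 11, TypeError.
First divergence: position 5 — shown 'hit index None', intended 'hit index 4'.
Intended log window:
  3: weigh_samples: 5 entries, threshold -4
  4: process_batch: 5 entries, threshold -4
  5: hit index 4
  6: resolve_slot called with -12, 2
Execution walk:
  process_batch([9, 5, 4, 11, -4], -4) -> None  [called from weigh_samples, line 9]
Log origin:
  1 — main, line 34
  2 — map_offsets, line 21
  3 — weigh_samples, line 8
  4 — process_batch, line 2
  5 — weigh_samples, line 10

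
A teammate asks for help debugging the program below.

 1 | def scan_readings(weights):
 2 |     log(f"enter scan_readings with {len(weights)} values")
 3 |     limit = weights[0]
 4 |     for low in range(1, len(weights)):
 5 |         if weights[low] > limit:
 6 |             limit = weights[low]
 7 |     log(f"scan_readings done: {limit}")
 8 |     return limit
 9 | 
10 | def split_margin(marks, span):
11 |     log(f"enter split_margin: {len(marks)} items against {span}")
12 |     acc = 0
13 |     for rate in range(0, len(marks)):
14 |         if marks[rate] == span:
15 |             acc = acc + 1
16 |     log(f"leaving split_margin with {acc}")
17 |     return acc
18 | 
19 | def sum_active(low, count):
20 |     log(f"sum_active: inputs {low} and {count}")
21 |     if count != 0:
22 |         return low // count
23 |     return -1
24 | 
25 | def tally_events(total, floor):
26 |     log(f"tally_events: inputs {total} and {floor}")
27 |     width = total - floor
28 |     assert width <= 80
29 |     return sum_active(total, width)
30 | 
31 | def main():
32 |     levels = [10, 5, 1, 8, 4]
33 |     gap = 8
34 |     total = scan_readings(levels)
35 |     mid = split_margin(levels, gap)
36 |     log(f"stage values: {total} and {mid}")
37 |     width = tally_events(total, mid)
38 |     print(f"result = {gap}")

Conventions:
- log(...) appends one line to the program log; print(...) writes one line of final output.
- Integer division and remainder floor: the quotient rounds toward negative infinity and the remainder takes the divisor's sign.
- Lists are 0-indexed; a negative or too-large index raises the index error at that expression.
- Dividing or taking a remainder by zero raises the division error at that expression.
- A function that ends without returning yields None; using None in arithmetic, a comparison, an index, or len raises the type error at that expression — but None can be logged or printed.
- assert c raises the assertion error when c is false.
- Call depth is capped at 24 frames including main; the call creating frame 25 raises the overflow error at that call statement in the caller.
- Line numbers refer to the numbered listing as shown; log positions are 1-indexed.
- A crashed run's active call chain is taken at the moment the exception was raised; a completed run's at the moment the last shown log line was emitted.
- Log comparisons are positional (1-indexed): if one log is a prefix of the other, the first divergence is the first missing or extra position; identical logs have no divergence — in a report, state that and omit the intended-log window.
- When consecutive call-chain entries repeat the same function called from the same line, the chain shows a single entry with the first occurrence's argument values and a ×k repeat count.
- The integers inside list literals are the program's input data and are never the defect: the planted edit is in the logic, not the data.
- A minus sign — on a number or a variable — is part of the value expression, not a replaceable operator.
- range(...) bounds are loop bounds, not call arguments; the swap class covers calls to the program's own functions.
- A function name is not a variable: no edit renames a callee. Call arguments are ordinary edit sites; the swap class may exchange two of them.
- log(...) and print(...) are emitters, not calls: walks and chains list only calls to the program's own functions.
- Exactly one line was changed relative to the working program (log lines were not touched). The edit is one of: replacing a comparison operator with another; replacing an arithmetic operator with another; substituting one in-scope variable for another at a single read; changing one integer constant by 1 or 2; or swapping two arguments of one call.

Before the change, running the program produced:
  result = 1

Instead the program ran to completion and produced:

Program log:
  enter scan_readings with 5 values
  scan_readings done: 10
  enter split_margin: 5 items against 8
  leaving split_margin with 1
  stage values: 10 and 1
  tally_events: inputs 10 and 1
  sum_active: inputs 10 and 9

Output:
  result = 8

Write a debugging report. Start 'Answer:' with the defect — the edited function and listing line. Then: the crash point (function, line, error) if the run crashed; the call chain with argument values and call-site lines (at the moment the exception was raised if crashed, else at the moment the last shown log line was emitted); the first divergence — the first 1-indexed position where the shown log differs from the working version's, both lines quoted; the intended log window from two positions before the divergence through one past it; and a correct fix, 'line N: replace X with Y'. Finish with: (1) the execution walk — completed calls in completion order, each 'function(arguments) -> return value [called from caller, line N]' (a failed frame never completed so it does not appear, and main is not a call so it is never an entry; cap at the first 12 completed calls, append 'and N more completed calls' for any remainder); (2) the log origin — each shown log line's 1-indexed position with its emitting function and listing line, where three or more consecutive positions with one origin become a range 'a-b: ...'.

Answer: the defect is in main at line 38.
Core observation: Log streams are identical — the defect surfaces only in the printed output.
Call chain: main -> tally_events(10, 1) (called at line 37) -> sum_active(10, 9) (called at line 29).
First divergence: none (the log streams are identical).
Execution walk:
  scan_readings([10, 5, 1, 8, 4]) -> 10  [called from main, line 34]
  split_margin([10, 5, 1, 8, 4], 8) -> 1  [called from main, line 35]
  sum_active(10, 9) -> 1  [called from tally_events, line 29]
  tally_events(10, 1) -> 1  [called from main, line 37]
Origin of each log line:
  1: logged in scan_readings at line 2
  2: logged in scan_readings at line 7
  3: logged in split_margin at line 11
  4: logged in split_margin at line 16
  5: logged in main at line 36
  6: logged in tally_events at line 26
  7: logged in sum_active at line 20
A correct fix: line 38: replace `gap` with `width`.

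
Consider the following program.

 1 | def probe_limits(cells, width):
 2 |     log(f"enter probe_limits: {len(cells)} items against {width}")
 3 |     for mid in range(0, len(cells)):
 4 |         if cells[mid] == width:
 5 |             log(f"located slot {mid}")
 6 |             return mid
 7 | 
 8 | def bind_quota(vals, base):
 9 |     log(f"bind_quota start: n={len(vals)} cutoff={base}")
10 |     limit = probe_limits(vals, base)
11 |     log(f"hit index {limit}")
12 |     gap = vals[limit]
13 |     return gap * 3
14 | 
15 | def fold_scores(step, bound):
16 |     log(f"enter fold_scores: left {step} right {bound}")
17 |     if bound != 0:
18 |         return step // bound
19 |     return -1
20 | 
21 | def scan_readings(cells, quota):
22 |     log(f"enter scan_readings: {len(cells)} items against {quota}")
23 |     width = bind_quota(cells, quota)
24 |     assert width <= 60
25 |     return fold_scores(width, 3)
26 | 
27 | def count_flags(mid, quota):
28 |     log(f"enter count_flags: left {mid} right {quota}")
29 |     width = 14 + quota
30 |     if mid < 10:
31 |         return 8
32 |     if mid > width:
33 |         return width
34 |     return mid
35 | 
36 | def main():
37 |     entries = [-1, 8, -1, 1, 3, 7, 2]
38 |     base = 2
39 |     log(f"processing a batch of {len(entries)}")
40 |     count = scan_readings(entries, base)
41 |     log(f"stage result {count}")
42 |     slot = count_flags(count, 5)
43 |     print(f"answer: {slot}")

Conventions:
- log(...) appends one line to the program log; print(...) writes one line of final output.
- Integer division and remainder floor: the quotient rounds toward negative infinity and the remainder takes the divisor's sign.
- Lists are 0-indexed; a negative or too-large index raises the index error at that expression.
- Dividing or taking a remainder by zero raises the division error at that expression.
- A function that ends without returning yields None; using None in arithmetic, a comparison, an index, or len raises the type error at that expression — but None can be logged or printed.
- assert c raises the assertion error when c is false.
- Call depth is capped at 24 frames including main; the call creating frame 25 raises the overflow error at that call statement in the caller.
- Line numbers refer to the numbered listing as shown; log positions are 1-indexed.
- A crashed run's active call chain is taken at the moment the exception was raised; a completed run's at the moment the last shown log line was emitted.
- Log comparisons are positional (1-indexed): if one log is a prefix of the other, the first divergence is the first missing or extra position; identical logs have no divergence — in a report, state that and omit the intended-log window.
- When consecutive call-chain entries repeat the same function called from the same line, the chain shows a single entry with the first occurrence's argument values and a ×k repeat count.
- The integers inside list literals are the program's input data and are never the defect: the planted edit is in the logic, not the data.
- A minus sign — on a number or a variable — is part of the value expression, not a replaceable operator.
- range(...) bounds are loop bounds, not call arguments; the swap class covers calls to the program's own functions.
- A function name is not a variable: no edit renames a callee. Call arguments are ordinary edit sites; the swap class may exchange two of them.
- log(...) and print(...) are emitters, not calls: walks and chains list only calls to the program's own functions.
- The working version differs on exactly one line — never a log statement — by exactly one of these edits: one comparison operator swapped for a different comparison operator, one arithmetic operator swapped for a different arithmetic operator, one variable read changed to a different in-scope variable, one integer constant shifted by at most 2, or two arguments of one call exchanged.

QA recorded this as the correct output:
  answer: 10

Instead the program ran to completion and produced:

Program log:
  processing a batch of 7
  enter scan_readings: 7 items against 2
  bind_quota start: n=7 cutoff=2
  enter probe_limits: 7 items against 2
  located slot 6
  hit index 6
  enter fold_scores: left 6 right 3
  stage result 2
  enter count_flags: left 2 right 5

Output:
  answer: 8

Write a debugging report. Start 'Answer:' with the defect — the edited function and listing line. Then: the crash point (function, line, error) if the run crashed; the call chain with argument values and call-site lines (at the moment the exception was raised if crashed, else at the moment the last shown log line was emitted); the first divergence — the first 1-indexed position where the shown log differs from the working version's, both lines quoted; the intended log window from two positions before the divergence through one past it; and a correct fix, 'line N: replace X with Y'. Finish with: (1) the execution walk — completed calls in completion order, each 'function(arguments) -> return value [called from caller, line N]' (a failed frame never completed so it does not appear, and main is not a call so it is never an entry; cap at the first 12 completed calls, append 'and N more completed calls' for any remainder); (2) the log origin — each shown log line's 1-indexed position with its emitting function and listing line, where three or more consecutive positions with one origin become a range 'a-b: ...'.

Answer: the defect is in count_flags at line 31.
Core observation: The logs agree in full; only the final output differs.
Call chain: main -> count_flags(2, 5) (called at line 42).
First divergence: there is none — every log position agrees.
Execution walk:
  probe_limits([-1, 8, -1, 1, 3, 7, 2], 2) -> 6  [called from bind_quota, line 10]
  bind_quota([-1, 8, -1, 1, 3, 7, 2], 2) -> 6  [called from scan_readings, line 23]
  fold_scores(6, 3) -> 2  [called from scan_readings, line 25]
  scan_readings([-1, 8, -1, 1, 3, 7, 2], 2) -> 2  [called from main, line 40]
  count_flags(2, 5) -> 8  [called from main, line 42]
Log origin:
  1: emitted by main (line 39)
  2: emitted by scan_readings (line 22)
  3: emitted by bind_quota (line 9)
  4: emitted by probe_limits (line 2)
  5: emitted by probe_limits (line 5)
  6: emitted by bind_quota (line 11)
  7: emitted by fold_scores (line 16)
  8: emitted by main (line 41)
  9: emitted by count_flags (line 28)
A correct fix: line 31: replace `8` with `10`.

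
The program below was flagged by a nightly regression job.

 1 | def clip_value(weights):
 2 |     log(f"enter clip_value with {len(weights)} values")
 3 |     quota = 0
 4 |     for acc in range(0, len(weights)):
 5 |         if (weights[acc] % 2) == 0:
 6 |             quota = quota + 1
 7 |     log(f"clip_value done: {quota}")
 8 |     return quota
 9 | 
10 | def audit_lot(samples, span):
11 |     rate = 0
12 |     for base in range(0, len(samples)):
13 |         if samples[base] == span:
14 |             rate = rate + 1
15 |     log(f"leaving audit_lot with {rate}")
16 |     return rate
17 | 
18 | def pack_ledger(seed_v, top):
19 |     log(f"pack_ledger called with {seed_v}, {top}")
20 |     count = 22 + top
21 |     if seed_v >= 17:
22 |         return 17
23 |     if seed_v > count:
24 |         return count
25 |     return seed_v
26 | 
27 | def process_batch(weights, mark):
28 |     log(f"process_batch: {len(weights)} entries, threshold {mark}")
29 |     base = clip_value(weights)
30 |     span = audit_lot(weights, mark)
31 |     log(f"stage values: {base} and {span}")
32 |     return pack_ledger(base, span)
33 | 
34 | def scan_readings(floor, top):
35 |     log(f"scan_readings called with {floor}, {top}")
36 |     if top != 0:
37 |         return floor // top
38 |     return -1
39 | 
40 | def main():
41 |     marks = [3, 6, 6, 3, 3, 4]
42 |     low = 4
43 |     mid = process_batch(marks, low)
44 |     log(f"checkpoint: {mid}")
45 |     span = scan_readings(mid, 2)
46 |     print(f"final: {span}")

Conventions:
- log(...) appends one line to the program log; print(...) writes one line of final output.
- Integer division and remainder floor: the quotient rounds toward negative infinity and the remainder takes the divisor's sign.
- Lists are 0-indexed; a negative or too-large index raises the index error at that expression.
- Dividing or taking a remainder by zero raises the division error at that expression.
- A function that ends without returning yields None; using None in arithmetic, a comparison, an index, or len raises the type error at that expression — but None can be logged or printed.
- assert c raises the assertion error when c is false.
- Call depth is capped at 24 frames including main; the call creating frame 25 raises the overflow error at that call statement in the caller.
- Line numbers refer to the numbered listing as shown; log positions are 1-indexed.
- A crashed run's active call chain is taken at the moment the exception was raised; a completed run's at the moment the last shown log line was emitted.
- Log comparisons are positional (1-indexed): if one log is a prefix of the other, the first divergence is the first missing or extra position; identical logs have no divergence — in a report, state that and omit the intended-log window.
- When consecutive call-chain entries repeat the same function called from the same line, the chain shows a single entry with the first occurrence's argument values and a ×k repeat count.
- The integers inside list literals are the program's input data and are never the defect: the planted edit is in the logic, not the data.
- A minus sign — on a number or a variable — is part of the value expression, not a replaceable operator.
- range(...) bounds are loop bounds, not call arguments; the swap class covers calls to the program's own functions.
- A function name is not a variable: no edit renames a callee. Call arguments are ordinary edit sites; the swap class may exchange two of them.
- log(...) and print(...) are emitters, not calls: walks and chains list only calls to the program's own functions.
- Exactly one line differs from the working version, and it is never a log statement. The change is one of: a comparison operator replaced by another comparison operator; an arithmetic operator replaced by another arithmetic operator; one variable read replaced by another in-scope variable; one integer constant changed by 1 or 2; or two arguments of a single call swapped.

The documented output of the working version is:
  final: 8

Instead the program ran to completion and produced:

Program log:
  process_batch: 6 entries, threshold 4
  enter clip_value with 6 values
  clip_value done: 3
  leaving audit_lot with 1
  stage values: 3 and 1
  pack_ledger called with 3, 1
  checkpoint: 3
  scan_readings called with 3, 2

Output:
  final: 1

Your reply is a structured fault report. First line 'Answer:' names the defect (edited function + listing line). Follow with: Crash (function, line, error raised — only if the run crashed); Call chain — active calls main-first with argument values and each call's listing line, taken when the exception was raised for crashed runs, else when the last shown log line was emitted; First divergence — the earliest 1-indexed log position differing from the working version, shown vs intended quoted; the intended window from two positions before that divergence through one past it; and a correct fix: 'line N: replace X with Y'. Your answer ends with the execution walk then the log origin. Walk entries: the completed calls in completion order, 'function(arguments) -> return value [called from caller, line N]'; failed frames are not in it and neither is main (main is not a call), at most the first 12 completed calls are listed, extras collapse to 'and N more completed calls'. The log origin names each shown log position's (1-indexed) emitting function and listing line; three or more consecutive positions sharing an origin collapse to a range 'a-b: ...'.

Answer: the defect is in pack_ledger at line 21.
Core observation: Everything matches until log position 7, which reads 'checkpoint: 3' in place of 'checkpoint: 17'.
Call chain: main -> scan_readings(3, 2) (called at line 45).
First divergence: position 7 — the shown line 'checkpoint: 3' should read 'checkpoint: 17'.
Intended log window:
  5: stage values: 3 and 1
  6: pack_ledger called with 3, 1
  7: checkpoint: 17
  8: scan_readings called with 17, 2
Execution walk:
  clip_value([3, 6, 6, 3, 3, 4]) -> 3  [called from process_batch, line 29]
  audit_lot([3, 6, 6, 3, 3, 4], 4) -> 1  [called from process_batch, line 30]
  pack_ledger(3, 1) -> 3  [called from process_batch, line 32]
  process_batch([3, 6, 6, 3, 3, 4], 4) -> 3  [called from main, line 43]
  scan_readings(3, 2) -> 1  [called from main, line 45]
Origin of each log line:
  1: emitted by process_batch (line 28)
  2: emitted by clip_value (line 2)
  3: emitted by clip_value (line 7)
  4: emitted by audit_lot (line 15)
  5: emitted by process_batch (line 31)
  6: emitted by pack_ledger (line 19)
  7: emitted by main (line 44)
  8: emitted by scan_readings (line 35)
A correct fix: line 21: replace `>=` with `<`.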